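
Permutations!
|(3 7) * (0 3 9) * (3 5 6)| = 6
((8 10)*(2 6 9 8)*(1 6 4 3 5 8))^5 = ((1 6 9)(2 4 3 5 8 10))^5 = (1 9 6)(2 10 8 5 3 4)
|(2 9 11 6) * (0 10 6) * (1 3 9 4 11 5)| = |(0 10 6 2 4 11)(1 3 9 5)| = 12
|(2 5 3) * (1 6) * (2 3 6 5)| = |(1 5 6)| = 3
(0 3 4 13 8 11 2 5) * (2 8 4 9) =(0 3 9 2 5)(4 13)(8 11) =[3, 1, 5, 9, 13, 0, 6, 7, 11, 2, 10, 8, 12, 4]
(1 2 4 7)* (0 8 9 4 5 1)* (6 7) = (0 8 9 4 6 7)(1 2 5) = [8, 2, 5, 3, 6, 1, 7, 0, 9, 4]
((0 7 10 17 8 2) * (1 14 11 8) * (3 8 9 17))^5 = (17)(0 2 8 3 10 7)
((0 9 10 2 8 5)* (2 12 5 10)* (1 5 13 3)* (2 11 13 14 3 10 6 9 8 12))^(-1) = ((0 8 6 9 11 13 10 2 12 14 3 1 5))^(-1) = (0 5 1 3 14 12 2 10 13 11 9 6 8)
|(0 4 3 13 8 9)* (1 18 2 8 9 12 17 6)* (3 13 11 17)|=36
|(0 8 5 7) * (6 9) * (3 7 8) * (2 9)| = |(0 3 7)(2 9 6)(5 8)| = 6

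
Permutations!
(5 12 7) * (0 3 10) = (0 3 10)(5 12 7) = [3, 1, 2, 10, 4, 12, 6, 5, 8, 9, 0, 11, 7]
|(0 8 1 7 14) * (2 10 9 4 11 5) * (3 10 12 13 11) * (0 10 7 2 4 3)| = 45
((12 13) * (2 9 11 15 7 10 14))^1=((2 9 11 15 7 10 14)(12 13))^1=(2 9 11 15 7 10 14)(12 13)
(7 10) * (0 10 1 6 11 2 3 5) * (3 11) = (0 10 7 1 6 3 5)(2 11) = [10, 6, 11, 5, 4, 0, 3, 1, 8, 9, 7, 2]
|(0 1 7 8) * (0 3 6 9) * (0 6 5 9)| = |(0 1 7 8 3 5 9 6)| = 8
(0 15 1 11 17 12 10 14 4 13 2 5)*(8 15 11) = (0 11 17 12 10 14 4 13 2 5)(1 8 15) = [11, 8, 5, 3, 13, 0, 6, 7, 15, 9, 14, 17, 10, 2, 4, 1, 16, 12]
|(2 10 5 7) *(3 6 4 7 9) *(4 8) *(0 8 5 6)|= |(0 8 4 7 2 10 6 5 9 3)|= 10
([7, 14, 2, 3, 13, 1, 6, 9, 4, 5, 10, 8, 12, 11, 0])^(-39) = (0 5)(1 7)(4 13 11 8)(9 14)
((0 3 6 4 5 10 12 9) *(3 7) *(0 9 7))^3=(3 5 7 4 12 6 10)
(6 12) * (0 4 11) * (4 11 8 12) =(0 11)(4 8 12 6) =[11, 1, 2, 3, 8, 5, 4, 7, 12, 9, 10, 0, 6]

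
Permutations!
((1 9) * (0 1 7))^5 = (0 1 9 7) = ((0 1 9 7))^5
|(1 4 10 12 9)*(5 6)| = 10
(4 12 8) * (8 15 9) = (4 12 15 9 8) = [0, 1, 2, 3, 12, 5, 6, 7, 4, 8, 10, 11, 15, 13, 14, 9]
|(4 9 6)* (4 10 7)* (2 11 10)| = |(2 11 10 7 4 9 6)| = 7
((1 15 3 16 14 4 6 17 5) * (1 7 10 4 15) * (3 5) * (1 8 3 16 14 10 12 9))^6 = (1 7 14)(3 9 5)(4 6 17 16 10)(8 12 15)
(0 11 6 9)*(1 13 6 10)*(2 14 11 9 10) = (0 9)(1 13 6 10)(2 14 11) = [9, 13, 14, 3, 4, 5, 10, 7, 8, 0, 1, 2, 12, 6, 11]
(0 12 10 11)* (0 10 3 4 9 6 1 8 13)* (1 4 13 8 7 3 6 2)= [12, 7, 1, 13, 9, 5, 4, 3, 8, 2, 11, 10, 6, 0]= (0 12 6 4 9 2 1 7 3 13)(10 11)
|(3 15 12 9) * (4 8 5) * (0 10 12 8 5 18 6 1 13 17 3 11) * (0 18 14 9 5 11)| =16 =|(0 10 12 5 4 11 18 6 1 13 17 3 15 8 14 9)|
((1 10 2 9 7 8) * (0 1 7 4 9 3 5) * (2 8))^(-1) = ((0 1 10 8 7 2 3 5)(4 9))^(-1) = (0 5 3 2 7 8 10 1)(4 9)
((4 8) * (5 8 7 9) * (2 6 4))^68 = ((2 6 4 7 9 5 8))^68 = (2 5 7 6 8 9 4)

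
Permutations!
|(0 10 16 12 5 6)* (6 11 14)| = 8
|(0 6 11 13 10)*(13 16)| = 6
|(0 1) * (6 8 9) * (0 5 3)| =|(0 1 5 3)(6 8 9)| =12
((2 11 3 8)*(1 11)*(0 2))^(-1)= (0 8 3 11 1 2)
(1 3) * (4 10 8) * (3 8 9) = (1 8 4 10 9 3) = [0, 8, 2, 1, 10, 5, 6, 7, 4, 3, 9]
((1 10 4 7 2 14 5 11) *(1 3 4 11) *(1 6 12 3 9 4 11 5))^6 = ((1 10 5 6 12 3 11 9 4 7 2 14))^6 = (1 11)(2 12)(3 14)(4 5)(6 7)(9 10)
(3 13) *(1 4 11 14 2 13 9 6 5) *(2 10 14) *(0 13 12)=(0 13 3 9 6 5 1 4 11 2 12)(10 14)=[13, 4, 12, 9, 11, 1, 5, 7, 8, 6, 14, 2, 0, 3, 10]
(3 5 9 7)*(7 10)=(3 5 9 10 7)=[0, 1, 2, 5, 4, 9, 6, 3, 8, 10, 7]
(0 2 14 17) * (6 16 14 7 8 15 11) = [2, 1, 7, 3, 4, 5, 16, 8, 15, 9, 10, 6, 12, 13, 17, 11, 14, 0] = (0 2 7 8 15 11 6 16 14 17)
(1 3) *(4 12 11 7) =[0, 3, 2, 1, 12, 5, 6, 4, 8, 9, 10, 7, 11] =(1 3)(4 12 11 7)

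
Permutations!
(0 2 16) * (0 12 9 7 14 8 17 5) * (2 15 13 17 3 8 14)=[15, 1, 16, 8, 4, 0, 6, 2, 3, 7, 10, 11, 9, 17, 14, 13, 12, 5]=(0 15 13 17 5)(2 16 12 9 7)(3 8)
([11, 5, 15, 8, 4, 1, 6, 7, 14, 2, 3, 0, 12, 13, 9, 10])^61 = (0 11)(1 5)(2 14 3 15 9 8 10)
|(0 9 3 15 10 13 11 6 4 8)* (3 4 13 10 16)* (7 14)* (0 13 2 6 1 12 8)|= 30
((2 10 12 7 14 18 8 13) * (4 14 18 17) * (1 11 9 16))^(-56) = ((1 11 9 16)(2 10 12 7 18 8 13)(4 14 17))^(-56) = (18)(4 14 17)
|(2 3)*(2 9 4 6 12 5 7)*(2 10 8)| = |(2 3 9 4 6 12 5 7 10 8)| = 10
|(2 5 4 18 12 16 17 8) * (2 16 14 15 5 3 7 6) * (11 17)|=|(2 3 7 6)(4 18 12 14 15 5)(8 16 11 17)|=12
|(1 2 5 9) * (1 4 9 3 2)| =|(2 5 3)(4 9)| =6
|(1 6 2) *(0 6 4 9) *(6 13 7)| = |(0 13 7 6 2 1 4 9)| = 8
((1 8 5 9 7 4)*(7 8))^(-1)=((1 7 4)(5 9 8))^(-1)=(1 4 7)(5 8 9)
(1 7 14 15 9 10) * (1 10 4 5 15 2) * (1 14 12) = (1 7 12)(2 14)(4 5 15 9) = [0, 7, 14, 3, 5, 15, 6, 12, 8, 4, 10, 11, 1, 13, 2, 9]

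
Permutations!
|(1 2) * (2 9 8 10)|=|(1 9 8 10 2)|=5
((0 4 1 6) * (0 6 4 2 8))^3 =((0 2 8)(1 4))^3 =(8)(1 4)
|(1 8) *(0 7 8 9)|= 5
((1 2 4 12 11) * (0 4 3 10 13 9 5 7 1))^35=((0 4 12 11)(1 2 3 10 13 9 5 7))^35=(0 11 12 4)(1 10 5 2 13 7 3 9)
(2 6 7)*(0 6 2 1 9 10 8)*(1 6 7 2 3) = (0 7 6 2 3 1 9 10 8) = [7, 9, 3, 1, 4, 5, 2, 6, 0, 10, 8]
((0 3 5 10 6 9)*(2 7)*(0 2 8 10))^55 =((0 3 5)(2 7 8 10 6 9))^55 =(0 3 5)(2 7 8 10 6 9)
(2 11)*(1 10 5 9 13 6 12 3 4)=(1 10 5 9 13 6 12 3 4)(2 11)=[0, 10, 11, 4, 1, 9, 12, 7, 8, 13, 5, 2, 3, 6]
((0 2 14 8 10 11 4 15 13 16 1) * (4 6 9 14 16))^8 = (16)(4 13 15)(6 14 10)(8 11 9)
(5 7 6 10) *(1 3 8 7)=(1 3 8 7 6 10 5)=[0, 3, 2, 8, 4, 1, 10, 6, 7, 9, 5]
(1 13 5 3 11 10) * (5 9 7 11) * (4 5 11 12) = [0, 13, 2, 11, 5, 3, 6, 12, 8, 7, 1, 10, 4, 9] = (1 13 9 7 12 4 5 3 11 10)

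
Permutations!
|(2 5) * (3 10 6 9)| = |(2 5)(3 10 6 9)| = 4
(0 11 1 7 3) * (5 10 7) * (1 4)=(0 11 4 1 5 10 7 3)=[11, 5, 2, 0, 1, 10, 6, 3, 8, 9, 7, 4]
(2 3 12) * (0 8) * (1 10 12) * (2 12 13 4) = (0 8)(1 10 13 4 2 3) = [8, 10, 3, 1, 2, 5, 6, 7, 0, 9, 13, 11, 12, 4]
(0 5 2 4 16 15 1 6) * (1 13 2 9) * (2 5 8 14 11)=(0 8 14 11 2 4 16 15 13 5 9 1 6)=[8, 6, 4, 3, 16, 9, 0, 7, 14, 1, 10, 2, 12, 5, 11, 13, 15]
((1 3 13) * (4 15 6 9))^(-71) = ((1 3 13)(4 15 6 9))^(-71) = (1 3 13)(4 15 6 9)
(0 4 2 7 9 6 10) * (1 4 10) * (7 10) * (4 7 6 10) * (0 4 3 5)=(0 6 1 7 9 10 4 2 3 5)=[6, 7, 3, 5, 2, 0, 1, 9, 8, 10, 4]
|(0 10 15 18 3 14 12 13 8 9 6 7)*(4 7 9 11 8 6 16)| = 26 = |(0 10 15 18 3 14 12 13 6 9 16 4 7)(8 11)|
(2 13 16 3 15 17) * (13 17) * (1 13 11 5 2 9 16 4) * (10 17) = [0, 13, 10, 15, 1, 2, 6, 7, 8, 16, 17, 5, 12, 4, 14, 11, 3, 9] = (1 13 4)(2 10 17 9 16 3 15 11 5)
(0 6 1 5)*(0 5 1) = (0 6) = [6, 1, 2, 3, 4, 5, 0]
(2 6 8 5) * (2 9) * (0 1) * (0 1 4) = (0 4)(2 6 8 5 9) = [4, 1, 6, 3, 0, 9, 8, 7, 5, 2]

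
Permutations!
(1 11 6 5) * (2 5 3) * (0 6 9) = [6, 11, 5, 2, 4, 1, 3, 7, 8, 0, 10, 9] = (0 6 3 2 5 1 11 9)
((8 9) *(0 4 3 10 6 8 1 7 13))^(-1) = (0 13 7 1 9 8 6 10 3 4)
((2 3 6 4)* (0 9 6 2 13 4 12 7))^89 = ((0 9 6 12 7)(2 3)(4 13))^89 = (0 7 12 6 9)(2 3)(4 13)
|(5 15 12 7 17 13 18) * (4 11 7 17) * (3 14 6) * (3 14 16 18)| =24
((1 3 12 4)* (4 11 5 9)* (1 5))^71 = (1 11 12 3)(4 9 5)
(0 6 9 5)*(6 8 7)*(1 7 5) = (0 8 5)(1 7 6 9) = [8, 7, 2, 3, 4, 0, 9, 6, 5, 1]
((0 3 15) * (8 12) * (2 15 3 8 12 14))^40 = (15)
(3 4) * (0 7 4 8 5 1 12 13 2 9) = (0 7 4 3 8 5 1 12 13 2 9) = [7, 12, 9, 8, 3, 1, 6, 4, 5, 0, 10, 11, 13, 2]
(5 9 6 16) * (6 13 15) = [0, 1, 2, 3, 4, 9, 16, 7, 8, 13, 10, 11, 12, 15, 14, 6, 5] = (5 9 13 15 6 16)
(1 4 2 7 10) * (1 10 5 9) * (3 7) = (10)(1 4 2 3 7 5 9) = [0, 4, 3, 7, 2, 9, 6, 5, 8, 1, 10]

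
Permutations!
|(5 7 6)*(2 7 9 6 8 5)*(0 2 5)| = 12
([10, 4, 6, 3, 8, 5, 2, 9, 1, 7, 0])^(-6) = (10)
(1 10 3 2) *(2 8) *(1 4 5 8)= [0, 10, 4, 1, 5, 8, 6, 7, 2, 9, 3]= (1 10 3)(2 4 5 8)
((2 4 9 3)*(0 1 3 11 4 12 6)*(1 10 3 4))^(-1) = ((0 10 3 2 12 6)(1 4 9 11))^(-1) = (0 6 12 2 3 10)(1 11 9 4)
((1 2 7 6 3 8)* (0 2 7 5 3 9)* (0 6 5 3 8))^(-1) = (0 3 2)(1 8 5 7)(6 9)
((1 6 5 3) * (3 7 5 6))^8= (7)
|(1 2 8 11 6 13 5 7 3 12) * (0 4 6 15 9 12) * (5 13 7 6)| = 42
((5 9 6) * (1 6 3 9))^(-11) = (1 6 5)(3 9)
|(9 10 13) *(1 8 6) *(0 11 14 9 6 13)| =20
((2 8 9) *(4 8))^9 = (2 4 8 9)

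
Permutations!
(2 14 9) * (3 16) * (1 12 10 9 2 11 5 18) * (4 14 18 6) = (1 12 10 9 11 5 6 4 14 2 18)(3 16) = [0, 12, 18, 16, 14, 6, 4, 7, 8, 11, 9, 5, 10, 13, 2, 15, 3, 17, 1]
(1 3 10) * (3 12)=(1 12 3 10)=[0, 12, 2, 10, 4, 5, 6, 7, 8, 9, 1, 11, 3]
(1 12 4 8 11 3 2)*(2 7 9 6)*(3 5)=(1 12 4 8 11 5 3 7 9 6 2)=[0, 12, 1, 7, 8, 3, 2, 9, 11, 6, 10, 5, 4]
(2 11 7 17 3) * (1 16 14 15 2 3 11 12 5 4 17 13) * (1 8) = (1 16 14 15 2 12 5 4 17 11 7 13 8) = [0, 16, 12, 3, 17, 4, 6, 13, 1, 9, 10, 7, 5, 8, 15, 2, 14, 11]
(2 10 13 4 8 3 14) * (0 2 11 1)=[2, 0, 10, 14, 8, 5, 6, 7, 3, 9, 13, 1, 12, 4, 11]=(0 2 10 13 4 8 3 14 11 1)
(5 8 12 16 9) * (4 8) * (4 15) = (4 8 12 16 9 5 15) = [0, 1, 2, 3, 8, 15, 6, 7, 12, 5, 10, 11, 16, 13, 14, 4, 9]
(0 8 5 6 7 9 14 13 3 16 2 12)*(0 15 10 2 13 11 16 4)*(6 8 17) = [17, 1, 12, 4, 0, 8, 7, 9, 5, 14, 2, 16, 15, 3, 11, 10, 13, 6] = (0 17 6 7 9 14 11 16 13 3 4)(2 12 15 10)(5 8)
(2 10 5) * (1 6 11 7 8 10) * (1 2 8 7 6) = (5 8 10)(6 11) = [0, 1, 2, 3, 4, 8, 11, 7, 10, 9, 5, 6]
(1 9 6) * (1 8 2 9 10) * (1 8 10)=(2 9 6 10 8)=[0, 1, 9, 3, 4, 5, 10, 7, 2, 6, 8]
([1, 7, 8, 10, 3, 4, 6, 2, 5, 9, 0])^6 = (0 4 2)(1 3 8)(5 7 10)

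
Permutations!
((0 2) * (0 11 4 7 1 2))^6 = ((1 2 11 4 7))^6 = (1 2 11 4 7)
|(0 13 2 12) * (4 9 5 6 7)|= 20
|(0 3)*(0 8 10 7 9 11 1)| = 8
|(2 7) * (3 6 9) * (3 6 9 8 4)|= |(2 7)(3 9 6 8 4)|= 10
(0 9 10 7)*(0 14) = (0 9 10 7 14) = [9, 1, 2, 3, 4, 5, 6, 14, 8, 10, 7, 11, 12, 13, 0]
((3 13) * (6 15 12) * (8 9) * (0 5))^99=((0 5)(3 13)(6 15 12)(8 9))^99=(15)(0 5)(3 13)(8 9)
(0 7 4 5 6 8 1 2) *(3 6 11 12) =[7, 2, 0, 6, 5, 11, 8, 4, 1, 9, 10, 12, 3] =(0 7 4 5 11 12 3 6 8 1 2)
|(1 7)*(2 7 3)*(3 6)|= |(1 6 3 2 7)|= 5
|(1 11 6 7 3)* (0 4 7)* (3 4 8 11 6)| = 6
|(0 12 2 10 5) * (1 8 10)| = 7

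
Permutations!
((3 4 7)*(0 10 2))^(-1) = (0 2 10)(3 7 4)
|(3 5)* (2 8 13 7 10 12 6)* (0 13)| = 8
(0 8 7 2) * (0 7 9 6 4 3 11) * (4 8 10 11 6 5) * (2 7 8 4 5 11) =(0 10 2 8 9 11)(3 6 4) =[10, 1, 8, 6, 3, 5, 4, 7, 9, 11, 2, 0]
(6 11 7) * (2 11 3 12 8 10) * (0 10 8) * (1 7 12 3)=(0 10 2 11 12)(1 7 6)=[10, 7, 11, 3, 4, 5, 1, 6, 8, 9, 2, 12, 0]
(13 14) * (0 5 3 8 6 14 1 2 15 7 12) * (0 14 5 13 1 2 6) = (0 13 2 15 7 12 14 1 6 5 3 8) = [13, 6, 15, 8, 4, 3, 5, 12, 0, 9, 10, 11, 14, 2, 1, 7]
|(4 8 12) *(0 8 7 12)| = |(0 8)(4 7 12)| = 6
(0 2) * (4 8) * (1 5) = (0 2)(1 5)(4 8) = [2, 5, 0, 3, 8, 1, 6, 7, 4]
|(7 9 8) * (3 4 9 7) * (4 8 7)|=6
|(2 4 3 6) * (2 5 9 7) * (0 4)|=|(0 4 3 6 5 9 7 2)|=8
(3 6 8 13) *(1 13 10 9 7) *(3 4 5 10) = [0, 13, 2, 6, 5, 10, 8, 1, 3, 7, 9, 11, 12, 4] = (1 13 4 5 10 9 7)(3 6 8)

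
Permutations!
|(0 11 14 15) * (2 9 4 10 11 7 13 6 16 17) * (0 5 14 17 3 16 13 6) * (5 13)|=42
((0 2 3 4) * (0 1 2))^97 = ((1 2 3 4))^97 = (1 2 3 4)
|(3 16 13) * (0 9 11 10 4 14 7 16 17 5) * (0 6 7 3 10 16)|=13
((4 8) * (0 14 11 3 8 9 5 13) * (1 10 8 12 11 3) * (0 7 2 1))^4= (0 11 12 3 14)(1 9 2 4 7 8 13 10 5)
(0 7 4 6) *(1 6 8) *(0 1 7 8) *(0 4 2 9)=(0 8 7 2 9)(1 6)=[8, 6, 9, 3, 4, 5, 1, 2, 7, 0]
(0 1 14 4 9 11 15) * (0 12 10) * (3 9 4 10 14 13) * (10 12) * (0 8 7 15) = (0 1 13 3 9 11)(7 15 10 8)(12 14) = [1, 13, 2, 9, 4, 5, 6, 15, 7, 11, 8, 0, 14, 3, 12, 10]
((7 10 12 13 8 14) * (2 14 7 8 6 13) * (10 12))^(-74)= (2 14 8 7 12)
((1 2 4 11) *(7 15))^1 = (1 2 4 11)(7 15)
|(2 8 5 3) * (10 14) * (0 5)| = |(0 5 3 2 8)(10 14)| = 10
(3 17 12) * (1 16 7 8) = (1 16 7 8)(3 17 12) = [0, 16, 2, 17, 4, 5, 6, 8, 1, 9, 10, 11, 3, 13, 14, 15, 7, 12]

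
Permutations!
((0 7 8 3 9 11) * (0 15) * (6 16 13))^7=((0 7 8 3 9 11 15)(6 16 13))^7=(6 16 13)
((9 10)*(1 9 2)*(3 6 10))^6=(10)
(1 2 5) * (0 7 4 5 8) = (0 7 4 5 1 2 8) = [7, 2, 8, 3, 5, 1, 6, 4, 0]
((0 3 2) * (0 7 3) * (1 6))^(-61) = (1 6)(2 3 7)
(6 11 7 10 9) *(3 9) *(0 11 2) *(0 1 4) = [11, 4, 1, 9, 0, 5, 2, 10, 8, 6, 3, 7] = (0 11 7 10 3 9 6 2 1 4)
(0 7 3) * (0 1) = (0 7 3 1) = [7, 0, 2, 1, 4, 5, 6, 3]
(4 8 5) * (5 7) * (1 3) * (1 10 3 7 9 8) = (1 7 5 4)(3 10)(8 9) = [0, 7, 2, 10, 1, 4, 6, 5, 9, 8, 3]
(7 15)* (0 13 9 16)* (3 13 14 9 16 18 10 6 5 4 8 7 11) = (0 14 9 18 10 6 5 4 8 7 15 11 3 13 16) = [14, 1, 2, 13, 8, 4, 5, 15, 7, 18, 6, 3, 12, 16, 9, 11, 0, 17, 10]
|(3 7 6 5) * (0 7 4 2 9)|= 8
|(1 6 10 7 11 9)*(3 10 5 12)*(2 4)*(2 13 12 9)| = |(1 6 5 9)(2 4 13 12 3 10 7 11)| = 8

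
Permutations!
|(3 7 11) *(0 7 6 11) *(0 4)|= 3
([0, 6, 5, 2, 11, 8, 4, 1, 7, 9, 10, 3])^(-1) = [0, 7, 3, 11, 6, 2, 1, 8, 5, 9, 10, 4]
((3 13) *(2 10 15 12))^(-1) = ((2 10 15 12)(3 13))^(-1) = (2 12 15 10)(3 13)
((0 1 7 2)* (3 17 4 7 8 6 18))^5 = ((0 1 8 6 18 3 17 4 7 2))^5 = (0 3)(1 17)(2 18)(4 8)(6 7)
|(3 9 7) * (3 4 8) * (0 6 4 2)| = 8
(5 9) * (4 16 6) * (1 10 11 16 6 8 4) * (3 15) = (1 10 11 16 8 4 6)(3 15)(5 9) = [0, 10, 2, 15, 6, 9, 1, 7, 4, 5, 11, 16, 12, 13, 14, 3, 8]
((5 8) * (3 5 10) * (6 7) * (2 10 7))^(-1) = (2 6 7 8 5 3 10)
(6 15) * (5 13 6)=[0, 1, 2, 3, 4, 13, 15, 7, 8, 9, 10, 11, 12, 6, 14, 5]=(5 13 6 15)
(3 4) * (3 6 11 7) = [0, 1, 2, 4, 6, 5, 11, 3, 8, 9, 10, 7] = (3 4 6 11 7)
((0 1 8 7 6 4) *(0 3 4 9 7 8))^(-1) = ((0 1)(3 4)(6 9 7))^(-1) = (0 1)(3 4)(6 7 9)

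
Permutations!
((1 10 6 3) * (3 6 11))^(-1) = ((1 10 11 3))^(-1) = (1 3 11 10)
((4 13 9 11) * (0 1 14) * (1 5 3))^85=(14)(4 13 9 11)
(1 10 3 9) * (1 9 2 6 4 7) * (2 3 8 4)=(1 10 8 4 7)(2 6)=[0, 10, 6, 3, 7, 5, 2, 1, 4, 9, 8]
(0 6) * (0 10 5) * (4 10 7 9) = (0 6 7 9 4 10 5) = [6, 1, 2, 3, 10, 0, 7, 9, 8, 4, 5]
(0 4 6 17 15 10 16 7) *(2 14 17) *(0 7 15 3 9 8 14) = (0 4 6 2)(3 9 8 14 17)(10 16 15) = [4, 1, 0, 9, 6, 5, 2, 7, 14, 8, 16, 11, 12, 13, 17, 10, 15, 3]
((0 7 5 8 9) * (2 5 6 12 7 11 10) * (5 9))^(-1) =((0 11 10 2 9)(5 8)(6 12 7))^(-1) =(0 9 2 10 11)(5 8)(6 7 12)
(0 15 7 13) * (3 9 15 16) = (0 16 3 9 15 7 13) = [16, 1, 2, 9, 4, 5, 6, 13, 8, 15, 10, 11, 12, 0, 14, 7, 3]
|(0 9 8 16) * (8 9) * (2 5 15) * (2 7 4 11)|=|(0 8 16)(2 5 15 7 4 11)|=6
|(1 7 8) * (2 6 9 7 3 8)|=12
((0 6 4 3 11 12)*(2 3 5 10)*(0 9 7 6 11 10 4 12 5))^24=((0 11 5 4)(2 3 10)(6 12 9 7))^24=(12)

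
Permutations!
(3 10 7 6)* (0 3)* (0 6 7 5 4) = (0 3 10 5 4) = [3, 1, 2, 10, 0, 4, 6, 7, 8, 9, 5]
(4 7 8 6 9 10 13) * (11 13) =(4 7 8 6 9 10 11 13) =[0, 1, 2, 3, 7, 5, 9, 8, 6, 10, 11, 13, 12, 4]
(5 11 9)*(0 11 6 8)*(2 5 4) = (0 11 9 4 2 5 6 8) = [11, 1, 5, 3, 2, 6, 8, 7, 0, 4, 10, 9]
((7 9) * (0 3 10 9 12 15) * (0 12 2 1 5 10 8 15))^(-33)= (0 8 12 3 15)(1 9)(2 10)(5 7)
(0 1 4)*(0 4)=[1, 0, 2, 3, 4]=(4)(0 1)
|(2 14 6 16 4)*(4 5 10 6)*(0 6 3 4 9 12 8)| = 12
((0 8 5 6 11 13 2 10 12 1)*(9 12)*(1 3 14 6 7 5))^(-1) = (0 1 8)(2 13 11 6 14 3 12 9 10)(5 7)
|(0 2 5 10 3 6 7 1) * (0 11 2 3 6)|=14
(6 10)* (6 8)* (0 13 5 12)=(0 13 5 12)(6 10 8)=[13, 1, 2, 3, 4, 12, 10, 7, 6, 9, 8, 11, 0, 5]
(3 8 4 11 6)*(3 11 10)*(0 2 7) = (0 2 7)(3 8 4 10)(6 11) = [2, 1, 7, 8, 10, 5, 11, 0, 4, 9, 3, 6]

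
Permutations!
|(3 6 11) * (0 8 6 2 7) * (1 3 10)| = |(0 8 6 11 10 1 3 2 7)| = 9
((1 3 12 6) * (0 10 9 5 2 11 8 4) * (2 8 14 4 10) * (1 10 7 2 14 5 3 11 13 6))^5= ((0 14 4)(1 11 5 8 7 2 13 6 10 9 3 12))^5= (0 4 14)(1 2 3 8 10 11 13 12 7 9 5 6)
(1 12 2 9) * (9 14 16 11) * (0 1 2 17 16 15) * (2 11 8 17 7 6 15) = (0 1 12 7 6 15)(2 14)(8 17 16)(9 11) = [1, 12, 14, 3, 4, 5, 15, 6, 17, 11, 10, 9, 7, 13, 2, 0, 8, 16]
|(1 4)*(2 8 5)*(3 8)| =|(1 4)(2 3 8 5)| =4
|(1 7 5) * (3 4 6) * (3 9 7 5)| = 10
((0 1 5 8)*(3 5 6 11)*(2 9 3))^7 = ((0 1 6 11 2 9 3 5 8))^7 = (0 5 9 11 1 8 3 2 6)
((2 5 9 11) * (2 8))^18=(2 11 5 8 9)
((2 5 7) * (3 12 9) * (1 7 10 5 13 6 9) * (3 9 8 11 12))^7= (1 12 11 8 6 13 2 7)(5 10)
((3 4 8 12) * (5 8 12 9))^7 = (3 4 12)(5 8 9)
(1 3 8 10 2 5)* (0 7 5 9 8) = (0 7 5 1 3)(2 9 8 10) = [7, 3, 9, 0, 4, 1, 6, 5, 10, 8, 2]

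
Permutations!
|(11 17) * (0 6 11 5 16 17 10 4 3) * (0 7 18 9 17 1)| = 13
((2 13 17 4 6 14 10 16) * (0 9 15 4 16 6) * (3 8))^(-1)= (0 4 15 9)(2 16 17 13)(3 8)(6 10 14)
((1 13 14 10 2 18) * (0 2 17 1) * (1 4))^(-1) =((0 2 18)(1 13 14 10 17 4))^(-1) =(0 18 2)(1 4 17 10 14 13)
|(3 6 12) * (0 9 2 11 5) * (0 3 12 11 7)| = 4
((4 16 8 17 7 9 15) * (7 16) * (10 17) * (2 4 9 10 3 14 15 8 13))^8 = ((2 4 7 10 17 16 13)(3 14 15 9 8))^8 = (2 4 7 10 17 16 13)(3 9 14 8 15)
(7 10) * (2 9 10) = [0, 1, 9, 3, 4, 5, 6, 2, 8, 10, 7] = (2 9 10 7)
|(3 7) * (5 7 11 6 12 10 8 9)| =9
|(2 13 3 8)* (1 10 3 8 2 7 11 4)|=|(1 10 3 2 13 8 7 11 4)|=9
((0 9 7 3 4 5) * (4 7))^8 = (9)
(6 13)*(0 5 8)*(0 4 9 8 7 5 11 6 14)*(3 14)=(0 11 6 13 3 14)(4 9 8)(5 7)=[11, 1, 2, 14, 9, 7, 13, 5, 4, 8, 10, 6, 12, 3, 0]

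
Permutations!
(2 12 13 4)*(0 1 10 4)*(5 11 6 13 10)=[1, 5, 12, 3, 2, 11, 13, 7, 8, 9, 4, 6, 10, 0]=(0 1 5 11 6 13)(2 12 10 4)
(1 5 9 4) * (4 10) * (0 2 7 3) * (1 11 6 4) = (0 2 7 3)(1 5 9 10)(4 11 6) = [2, 5, 7, 0, 11, 9, 4, 3, 8, 10, 1, 6]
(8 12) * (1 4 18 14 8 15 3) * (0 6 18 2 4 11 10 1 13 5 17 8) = (0 6 18 14)(1 11 10)(2 4)(3 13 5 17 8 12 15) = [6, 11, 4, 13, 2, 17, 18, 7, 12, 9, 1, 10, 15, 5, 0, 3, 16, 8, 14]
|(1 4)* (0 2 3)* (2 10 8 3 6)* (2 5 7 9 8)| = 18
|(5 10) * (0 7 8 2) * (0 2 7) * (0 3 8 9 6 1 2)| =8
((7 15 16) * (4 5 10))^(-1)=(4 10 5)(7 16 15)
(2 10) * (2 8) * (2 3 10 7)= (2 7)(3 10 8)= [0, 1, 7, 10, 4, 5, 6, 2, 3, 9, 8]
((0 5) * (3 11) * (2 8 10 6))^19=((0 5)(2 8 10 6)(3 11))^19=(0 5)(2 6 10 8)(3 11)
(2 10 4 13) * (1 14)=(1 14)(2 10 4 13)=[0, 14, 10, 3, 13, 5, 6, 7, 8, 9, 4, 11, 12, 2, 1]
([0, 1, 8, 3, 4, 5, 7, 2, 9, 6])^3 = [0, 1, 6, 3, 4, 5, 8, 9, 7, 2]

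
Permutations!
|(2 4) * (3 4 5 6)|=|(2 5 6 3 4)|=5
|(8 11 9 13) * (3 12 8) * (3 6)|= 7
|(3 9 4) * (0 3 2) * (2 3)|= 6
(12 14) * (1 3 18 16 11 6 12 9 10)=(1 3 18 16 11 6 12 14 9 10)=[0, 3, 2, 18, 4, 5, 12, 7, 8, 10, 1, 6, 14, 13, 9, 15, 11, 17, 16]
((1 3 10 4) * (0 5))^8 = (10)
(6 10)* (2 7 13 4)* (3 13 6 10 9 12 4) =(2 7 6 9 12 4)(3 13) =[0, 1, 7, 13, 2, 5, 9, 6, 8, 12, 10, 11, 4, 3]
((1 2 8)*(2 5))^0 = ((1 5 2 8))^0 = (8)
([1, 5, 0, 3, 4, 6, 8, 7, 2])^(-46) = [5, 6, 1, 3, 4, 8, 2, 7, 0]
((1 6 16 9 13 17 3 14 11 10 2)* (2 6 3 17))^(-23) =((17)(1 3 14 11 10 6 16 9 13 2))^(-23) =(17)(1 9 10 3 13 6 14 2 16 11)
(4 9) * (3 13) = (3 13)(4 9) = [0, 1, 2, 13, 9, 5, 6, 7, 8, 4, 10, 11, 12, 3]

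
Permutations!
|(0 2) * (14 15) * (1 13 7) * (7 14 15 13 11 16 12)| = 10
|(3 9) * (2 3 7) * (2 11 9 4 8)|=|(2 3 4 8)(7 11 9)|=12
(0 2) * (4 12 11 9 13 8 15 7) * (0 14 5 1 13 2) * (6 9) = [0, 13, 14, 3, 12, 1, 9, 4, 15, 2, 10, 6, 11, 8, 5, 7] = (1 13 8 15 7 4 12 11 6 9 2 14 5)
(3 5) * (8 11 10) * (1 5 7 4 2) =(1 5 3 7 4 2)(8 11 10) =[0, 5, 1, 7, 2, 3, 6, 4, 11, 9, 8, 10]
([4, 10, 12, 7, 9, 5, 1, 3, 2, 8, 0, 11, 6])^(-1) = [10, 6, 8, 7, 0, 5, 12, 3, 9, 4, 1, 11, 2]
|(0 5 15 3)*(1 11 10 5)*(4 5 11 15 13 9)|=|(0 1 15 3)(4 5 13 9)(10 11)|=4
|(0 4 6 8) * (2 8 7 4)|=|(0 2 8)(4 6 7)|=3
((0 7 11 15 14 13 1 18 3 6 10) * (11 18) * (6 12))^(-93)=((0 7 18 3 12 6 10)(1 11 15 14 13))^(-93)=(0 6 3 7 10 12 18)(1 15 13 11 14)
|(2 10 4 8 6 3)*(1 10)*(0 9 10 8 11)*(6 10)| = 10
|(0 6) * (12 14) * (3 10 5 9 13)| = 10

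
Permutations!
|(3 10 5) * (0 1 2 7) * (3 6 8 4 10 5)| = |(0 1 2 7)(3 5 6 8 4 10)| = 12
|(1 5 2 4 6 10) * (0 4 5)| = 10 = |(0 4 6 10 1)(2 5)|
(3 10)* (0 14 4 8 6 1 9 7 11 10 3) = (0 14 4 8 6 1 9 7 11 10) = [14, 9, 2, 3, 8, 5, 1, 11, 6, 7, 0, 10, 12, 13, 4]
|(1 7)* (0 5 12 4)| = |(0 5 12 4)(1 7)| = 4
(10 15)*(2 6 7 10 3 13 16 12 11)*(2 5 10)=[0, 1, 6, 13, 4, 10, 7, 2, 8, 9, 15, 5, 11, 16, 14, 3, 12]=(2 6 7)(3 13 16 12 11 5 10 15)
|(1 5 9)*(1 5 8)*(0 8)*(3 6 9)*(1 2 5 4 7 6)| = 12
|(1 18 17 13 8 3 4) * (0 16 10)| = |(0 16 10)(1 18 17 13 8 3 4)| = 21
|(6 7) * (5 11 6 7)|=|(5 11 6)|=3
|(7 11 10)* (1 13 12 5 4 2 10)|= |(1 13 12 5 4 2 10 7 11)|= 9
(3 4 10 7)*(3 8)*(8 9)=(3 4 10 7 9 8)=[0, 1, 2, 4, 10, 5, 6, 9, 3, 8, 7]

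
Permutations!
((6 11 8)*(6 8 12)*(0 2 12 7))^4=((0 2 12 6 11 7))^4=(0 11 12)(2 7 6)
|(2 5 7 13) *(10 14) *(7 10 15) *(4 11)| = |(2 5 10 14 15 7 13)(4 11)| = 14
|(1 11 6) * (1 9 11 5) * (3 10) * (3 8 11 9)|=10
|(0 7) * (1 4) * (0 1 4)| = 3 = |(0 7 1)|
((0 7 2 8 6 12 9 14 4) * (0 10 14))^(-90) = (14)(0 7 2 8 6 12 9)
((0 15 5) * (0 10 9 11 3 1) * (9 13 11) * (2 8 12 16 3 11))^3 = (0 10 8 3 15 13 12 1 5 2 16)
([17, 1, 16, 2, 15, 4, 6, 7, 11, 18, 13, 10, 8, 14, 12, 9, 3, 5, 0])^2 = (0 5 15 18 17 4 9)(2 3 16)(8 10 14)(11 13 12)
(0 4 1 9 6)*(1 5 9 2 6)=(0 4 5 9 1 2 6)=[4, 2, 6, 3, 5, 9, 0, 7, 8, 1]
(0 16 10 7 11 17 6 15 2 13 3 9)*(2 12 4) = (0 16 10 7 11 17 6 15 12 4 2 13 3 9) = [16, 1, 13, 9, 2, 5, 15, 11, 8, 0, 7, 17, 4, 3, 14, 12, 10, 6]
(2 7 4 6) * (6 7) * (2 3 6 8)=[0, 1, 8, 6, 7, 5, 3, 4, 2]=(2 8)(3 6)(4 7)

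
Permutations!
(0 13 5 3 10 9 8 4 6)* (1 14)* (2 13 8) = (0 8 4 6)(1 14)(2 13 5 3 10 9) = [8, 14, 13, 10, 6, 3, 0, 7, 4, 2, 9, 11, 12, 5, 1]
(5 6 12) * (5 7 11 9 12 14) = (5 6 14)(7 11 9 12) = [0, 1, 2, 3, 4, 6, 14, 11, 8, 12, 10, 9, 7, 13, 5]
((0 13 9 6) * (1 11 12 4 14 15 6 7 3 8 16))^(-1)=((0 13 9 7 3 8 16 1 11 12 4 14 15 6))^(-1)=(0 6 15 14 4 12 11 1 16 8 3 7 9 13)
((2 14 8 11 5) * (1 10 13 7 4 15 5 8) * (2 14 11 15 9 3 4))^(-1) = ((1 10 13 7 2 11 8 15 5 14)(3 4 9))^(-1) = (1 14 5 15 8 11 2 7 13 10)(3 9 4)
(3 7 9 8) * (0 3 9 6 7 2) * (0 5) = (0 3 2 5)(6 7)(8 9) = [3, 1, 5, 2, 4, 0, 7, 6, 9, 8]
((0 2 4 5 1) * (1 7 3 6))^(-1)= ((0 2 4 5 7 3 6 1))^(-1)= (0 1 6 3 7 5 4 2)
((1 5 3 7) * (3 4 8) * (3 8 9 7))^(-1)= (1 7 9 4 5)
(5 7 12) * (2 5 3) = (2 5 7 12 3) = [0, 1, 5, 2, 4, 7, 6, 12, 8, 9, 10, 11, 3]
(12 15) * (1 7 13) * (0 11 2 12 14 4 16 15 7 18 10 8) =(0 11 2 12 7 13 1 18 10 8)(4 16 15 14) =[11, 18, 12, 3, 16, 5, 6, 13, 0, 9, 8, 2, 7, 1, 4, 14, 15, 17, 10]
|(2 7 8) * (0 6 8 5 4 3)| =8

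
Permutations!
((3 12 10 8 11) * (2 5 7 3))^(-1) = ((2 5 7 3 12 10 8 11))^(-1) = (2 11 8 10 12 3 7 5)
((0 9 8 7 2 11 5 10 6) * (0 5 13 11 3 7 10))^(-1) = ((0 9 8 10 6 5)(2 3 7)(11 13))^(-1) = (0 5 6 10 8 9)(2 7 3)(11 13)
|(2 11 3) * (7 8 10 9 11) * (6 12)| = |(2 7 8 10 9 11 3)(6 12)| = 14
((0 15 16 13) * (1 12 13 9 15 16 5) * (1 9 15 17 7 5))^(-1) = ((0 16 15 1 12 13)(5 9 17 7))^(-1) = (0 13 12 1 15 16)(5 7 17 9)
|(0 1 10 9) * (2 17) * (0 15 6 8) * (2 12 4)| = |(0 1 10 9 15 6 8)(2 17 12 4)| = 28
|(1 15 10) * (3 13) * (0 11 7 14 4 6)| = |(0 11 7 14 4 6)(1 15 10)(3 13)| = 6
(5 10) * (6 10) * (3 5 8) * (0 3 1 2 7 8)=[3, 2, 7, 5, 4, 6, 10, 8, 1, 9, 0]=(0 3 5 6 10)(1 2 7 8)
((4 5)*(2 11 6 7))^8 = ((2 11 6 7)(4 5))^8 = (11)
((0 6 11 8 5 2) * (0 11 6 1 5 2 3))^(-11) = (0 1 5 3)(2 11 8)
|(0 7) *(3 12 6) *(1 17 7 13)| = |(0 13 1 17 7)(3 12 6)| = 15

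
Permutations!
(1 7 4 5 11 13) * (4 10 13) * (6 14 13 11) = (1 7 10 11 4 5 6 14 13) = [0, 7, 2, 3, 5, 6, 14, 10, 8, 9, 11, 4, 12, 1, 13]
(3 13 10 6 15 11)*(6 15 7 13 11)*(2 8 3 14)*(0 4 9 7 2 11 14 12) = [4, 1, 8, 14, 9, 5, 2, 13, 3, 7, 15, 12, 0, 10, 11, 6] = (0 4 9 7 13 10 15 6 2 8 3 14 11 12)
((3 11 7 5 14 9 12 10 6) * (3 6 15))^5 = (3 9 11 12 7 10 5 15 14)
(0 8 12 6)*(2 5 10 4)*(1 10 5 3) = (0 8 12 6)(1 10 4 2 3) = [8, 10, 3, 1, 2, 5, 0, 7, 12, 9, 4, 11, 6]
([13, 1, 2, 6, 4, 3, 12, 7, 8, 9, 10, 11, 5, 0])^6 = (13)(3 12)(5 6)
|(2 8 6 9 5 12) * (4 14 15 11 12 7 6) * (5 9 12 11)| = 9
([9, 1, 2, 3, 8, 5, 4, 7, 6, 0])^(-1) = [9, 1, 2, 3, 6, 5, 8, 7, 4, 0]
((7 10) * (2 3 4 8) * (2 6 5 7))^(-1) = ((2 3 4 8 6 5 7 10))^(-1) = (2 10 7 5 6 8 4 3)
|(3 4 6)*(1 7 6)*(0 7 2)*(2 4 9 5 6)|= 12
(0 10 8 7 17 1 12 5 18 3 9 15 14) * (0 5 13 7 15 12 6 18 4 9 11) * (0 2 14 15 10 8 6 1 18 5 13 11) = [8, 1, 14, 0, 9, 4, 5, 17, 10, 12, 6, 2, 11, 7, 13, 15, 16, 18, 3] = (0 8 10 6 5 4 9 12 11 2 14 13 7 17 18 3)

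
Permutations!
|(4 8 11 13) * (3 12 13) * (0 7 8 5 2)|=|(0 7 8 11 3 12 13 4 5 2)|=10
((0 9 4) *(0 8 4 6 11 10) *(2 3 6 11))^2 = ((0 9 11 10)(2 3 6)(4 8))^2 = (0 11)(2 6 3)(9 10)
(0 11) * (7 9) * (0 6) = (0 11 6)(7 9) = [11, 1, 2, 3, 4, 5, 0, 9, 8, 7, 10, 6]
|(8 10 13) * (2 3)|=|(2 3)(8 10 13)|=6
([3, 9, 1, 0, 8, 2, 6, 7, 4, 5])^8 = [0, 1, 2, 3, 4, 5, 6, 7, 8, 9]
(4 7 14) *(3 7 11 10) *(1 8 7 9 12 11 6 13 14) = (1 8 7)(3 9 12 11 10)(4 6 13 14) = [0, 8, 2, 9, 6, 5, 13, 1, 7, 12, 3, 10, 11, 14, 4]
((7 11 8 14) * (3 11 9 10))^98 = (14) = ((3 11 8 14 7 9 10))^98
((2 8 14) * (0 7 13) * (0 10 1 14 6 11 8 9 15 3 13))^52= ((0 7)(1 14 2 9 15 3 13 10)(6 11 8))^52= (1 15)(2 13)(3 14)(6 11 8)(9 10)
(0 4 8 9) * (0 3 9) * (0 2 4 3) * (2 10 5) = [3, 1, 4, 9, 8, 2, 6, 7, 10, 0, 5] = (0 3 9)(2 4 8 10 5)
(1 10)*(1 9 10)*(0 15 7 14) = (0 15 7 14)(9 10) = [15, 1, 2, 3, 4, 5, 6, 14, 8, 10, 9, 11, 12, 13, 0, 7]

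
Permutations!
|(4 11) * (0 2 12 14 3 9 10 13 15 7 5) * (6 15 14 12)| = 30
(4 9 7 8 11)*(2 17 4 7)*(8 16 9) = (2 17 4 8 11 7 16 9) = [0, 1, 17, 3, 8, 5, 6, 16, 11, 2, 10, 7, 12, 13, 14, 15, 9, 4]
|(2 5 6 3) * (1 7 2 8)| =|(1 7 2 5 6 3 8)| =7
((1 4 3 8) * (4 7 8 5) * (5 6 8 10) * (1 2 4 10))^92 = ((1 7)(2 4 3 6 8)(5 10))^92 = (10)(2 3 8 4 6)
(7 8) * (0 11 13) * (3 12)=(0 11 13)(3 12)(7 8)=[11, 1, 2, 12, 4, 5, 6, 8, 7, 9, 10, 13, 3, 0]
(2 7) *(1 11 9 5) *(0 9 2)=(0 9 5 1 11 2 7)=[9, 11, 7, 3, 4, 1, 6, 0, 8, 5, 10, 2]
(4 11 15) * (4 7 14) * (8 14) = (4 11 15 7 8 14) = [0, 1, 2, 3, 11, 5, 6, 8, 14, 9, 10, 15, 12, 13, 4, 7]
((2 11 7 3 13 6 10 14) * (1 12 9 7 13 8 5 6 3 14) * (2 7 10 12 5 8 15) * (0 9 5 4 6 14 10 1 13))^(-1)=(0 11 2 15 3 13 10 7 14 5 12 6 4 1 9)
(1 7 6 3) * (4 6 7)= [0, 4, 2, 1, 6, 5, 3, 7]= (7)(1 4 6 3)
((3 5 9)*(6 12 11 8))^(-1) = (3 9 5)(6 8 11 12)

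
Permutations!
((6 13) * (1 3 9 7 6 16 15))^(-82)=(1 16 6 9)(3 15 13 7)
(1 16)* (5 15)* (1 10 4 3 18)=(1 16 10 4 3 18)(5 15)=[0, 16, 2, 18, 3, 15, 6, 7, 8, 9, 4, 11, 12, 13, 14, 5, 10, 17, 1]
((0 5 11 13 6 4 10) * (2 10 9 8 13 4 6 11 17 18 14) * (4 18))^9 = ((0 5 17 4 9 8 13 11 18 14 2 10))^9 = (0 14 13 4)(2 11 9 5)(8 17 10 18)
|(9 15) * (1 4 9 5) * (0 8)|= 10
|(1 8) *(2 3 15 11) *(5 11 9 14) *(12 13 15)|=|(1 8)(2 3 12 13 15 9 14 5 11)|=18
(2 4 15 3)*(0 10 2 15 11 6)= (0 10 2 4 11 6)(3 15)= [10, 1, 4, 15, 11, 5, 0, 7, 8, 9, 2, 6, 12, 13, 14, 3]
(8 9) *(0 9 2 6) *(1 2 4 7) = [9, 2, 6, 3, 7, 5, 0, 1, 4, 8] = (0 9 8 4 7 1 2 6)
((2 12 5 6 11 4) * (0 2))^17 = (0 5 4 12 11 2 6)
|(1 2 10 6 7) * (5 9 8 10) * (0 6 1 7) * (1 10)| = 10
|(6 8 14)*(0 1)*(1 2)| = |(0 2 1)(6 8 14)| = 3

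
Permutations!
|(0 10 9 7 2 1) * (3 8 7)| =8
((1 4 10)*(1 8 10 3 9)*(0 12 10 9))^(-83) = (0 1 10 3 9 12 4 8)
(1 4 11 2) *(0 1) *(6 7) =(0 1 4 11 2)(6 7) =[1, 4, 0, 3, 11, 5, 7, 6, 8, 9, 10, 2]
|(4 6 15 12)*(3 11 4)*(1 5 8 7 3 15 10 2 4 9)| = |(1 5 8 7 3 11 9)(2 4 6 10)(12 15)| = 28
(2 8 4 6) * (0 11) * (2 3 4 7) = (0 11)(2 8 7)(3 4 6) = [11, 1, 8, 4, 6, 5, 3, 2, 7, 9, 10, 0]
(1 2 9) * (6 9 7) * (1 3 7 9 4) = (1 2 9 3 7 6 4) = [0, 2, 9, 7, 1, 5, 4, 6, 8, 3]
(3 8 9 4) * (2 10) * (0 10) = (0 10 2)(3 8 9 4) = [10, 1, 0, 8, 3, 5, 6, 7, 9, 4, 2]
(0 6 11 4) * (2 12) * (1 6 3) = (0 3 1 6 11 4)(2 12) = [3, 6, 12, 1, 0, 5, 11, 7, 8, 9, 10, 4, 2]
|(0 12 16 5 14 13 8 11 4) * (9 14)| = |(0 12 16 5 9 14 13 8 11 4)| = 10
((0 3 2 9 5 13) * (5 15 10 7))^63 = ((0 3 2 9 15 10 7 5 13))^63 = (15)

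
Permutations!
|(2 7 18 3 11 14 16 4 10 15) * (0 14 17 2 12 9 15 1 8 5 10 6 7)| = 132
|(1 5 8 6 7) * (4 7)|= 6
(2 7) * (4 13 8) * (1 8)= (1 8 4 13)(2 7)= [0, 8, 7, 3, 13, 5, 6, 2, 4, 9, 10, 11, 12, 1]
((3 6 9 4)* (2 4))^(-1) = (2 9 6 3 4)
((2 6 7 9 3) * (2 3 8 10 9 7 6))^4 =((8 10 9))^4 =(8 10 9)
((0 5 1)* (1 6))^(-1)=((0 5 6 1))^(-1)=(0 1 6 5)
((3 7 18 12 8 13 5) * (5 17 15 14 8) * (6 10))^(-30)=((3 7 18 12 5)(6 10)(8 13 17 15 14))^(-30)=(18)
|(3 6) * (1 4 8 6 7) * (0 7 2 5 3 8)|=|(0 7 1 4)(2 5 3)(6 8)|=12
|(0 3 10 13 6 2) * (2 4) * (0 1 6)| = 4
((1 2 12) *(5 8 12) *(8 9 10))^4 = (1 10 2 8 5 12 9) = ((1 2 5 9 10 8 12))^4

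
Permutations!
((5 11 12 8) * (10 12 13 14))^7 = (14) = ((5 11 13 14 10 12 8))^7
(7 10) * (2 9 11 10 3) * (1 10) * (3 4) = (1 10 7 4 3 2 9 11) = [0, 10, 9, 2, 3, 5, 6, 4, 8, 11, 7, 1]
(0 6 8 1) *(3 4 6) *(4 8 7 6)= (0 3 8 1)(6 7)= [3, 0, 2, 8, 4, 5, 7, 6, 1]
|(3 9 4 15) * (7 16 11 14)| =|(3 9 4 15)(7 16 11 14)| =4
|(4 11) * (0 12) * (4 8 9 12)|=|(0 4 11 8 9 12)|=6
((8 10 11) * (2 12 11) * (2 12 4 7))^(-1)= (2 7 4)(8 11 12 10)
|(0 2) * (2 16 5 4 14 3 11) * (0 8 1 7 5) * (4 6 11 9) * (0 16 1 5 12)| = |(16)(0 1 7 12)(2 8 5 6 11)(3 9 4 14)| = 20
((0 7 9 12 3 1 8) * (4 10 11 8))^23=(0 12 4 8 9 1 11 7 3 10)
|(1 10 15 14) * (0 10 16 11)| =7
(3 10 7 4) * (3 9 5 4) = (3 10 7)(4 9 5) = [0, 1, 2, 10, 9, 4, 6, 3, 8, 5, 7]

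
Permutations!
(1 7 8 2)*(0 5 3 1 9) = (0 5 3 1 7 8 2 9) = [5, 7, 9, 1, 4, 3, 6, 8, 2, 0]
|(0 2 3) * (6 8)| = |(0 2 3)(6 8)| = 6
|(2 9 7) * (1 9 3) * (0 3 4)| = 7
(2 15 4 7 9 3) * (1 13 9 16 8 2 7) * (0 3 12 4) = [3, 13, 15, 7, 1, 5, 6, 16, 2, 12, 10, 11, 4, 9, 14, 0, 8] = (0 3 7 16 8 2 15)(1 13 9 12 4)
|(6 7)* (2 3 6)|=4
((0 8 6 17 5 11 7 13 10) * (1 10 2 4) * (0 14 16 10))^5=((0 8 6 17 5 11 7 13 2 4 1)(10 14 16))^5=(0 11 1 5 4 17 2 6 13 8 7)(10 16 14)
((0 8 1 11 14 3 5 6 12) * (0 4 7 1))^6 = ((0 8)(1 11 14 3 5 6 12 4 7))^6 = (1 12 3)(4 5 11)(6 14 7)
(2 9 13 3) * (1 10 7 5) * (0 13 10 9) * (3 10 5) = [13, 9, 0, 2, 4, 1, 6, 3, 8, 5, 7, 11, 12, 10] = (0 13 10 7 3 2)(1 9 5)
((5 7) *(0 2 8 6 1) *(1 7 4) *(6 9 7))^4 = ((0 2 8 9 7 5 4 1))^4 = (0 7)(1 9)(2 5)(4 8)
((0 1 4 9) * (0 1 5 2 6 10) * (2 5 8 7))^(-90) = (10)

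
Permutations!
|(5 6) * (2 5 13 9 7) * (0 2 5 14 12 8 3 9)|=|(0 2 14 12 8 3 9 7 5 6 13)|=11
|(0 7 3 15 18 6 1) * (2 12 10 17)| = 28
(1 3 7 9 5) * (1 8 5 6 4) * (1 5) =(1 3 7 9 6 4 5 8) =[0, 3, 2, 7, 5, 8, 4, 9, 1, 6]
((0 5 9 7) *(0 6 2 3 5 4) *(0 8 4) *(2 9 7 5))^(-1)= (2 3)(4 8)(5 9 6 7)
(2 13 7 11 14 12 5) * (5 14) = (2 13 7 11 5)(12 14) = [0, 1, 13, 3, 4, 2, 6, 11, 8, 9, 10, 5, 14, 7, 12]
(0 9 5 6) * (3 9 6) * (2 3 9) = (0 6)(2 3)(5 9) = [6, 1, 3, 2, 4, 9, 0, 7, 8, 5]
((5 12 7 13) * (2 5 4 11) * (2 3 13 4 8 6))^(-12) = (2 8 3 4 12)(5 6 13 11 7)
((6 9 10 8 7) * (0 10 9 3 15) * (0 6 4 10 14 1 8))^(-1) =(0 10 4 7 8 1 14)(3 6 15)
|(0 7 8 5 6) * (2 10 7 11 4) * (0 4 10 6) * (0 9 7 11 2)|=|(0 2 6 4)(5 9 7 8)(10 11)|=4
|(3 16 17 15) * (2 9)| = 4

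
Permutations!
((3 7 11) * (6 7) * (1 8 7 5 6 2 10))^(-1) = (1 10 2 3 11 7 8)(5 6)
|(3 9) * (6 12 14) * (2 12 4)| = 10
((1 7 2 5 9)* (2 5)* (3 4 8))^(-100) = (9)(3 8 4)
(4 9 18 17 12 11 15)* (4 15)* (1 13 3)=(1 13 3)(4 9 18 17 12 11)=[0, 13, 2, 1, 9, 5, 6, 7, 8, 18, 10, 4, 11, 3, 14, 15, 16, 12, 17]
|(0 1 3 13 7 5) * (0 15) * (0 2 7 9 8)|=12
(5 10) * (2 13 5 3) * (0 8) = (0 8)(2 13 5 10 3) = [8, 1, 13, 2, 4, 10, 6, 7, 0, 9, 3, 11, 12, 5]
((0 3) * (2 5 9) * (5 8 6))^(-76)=(2 9 5 6 8)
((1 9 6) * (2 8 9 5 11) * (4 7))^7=((1 5 11 2 8 9 6)(4 7))^7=(11)(4 7)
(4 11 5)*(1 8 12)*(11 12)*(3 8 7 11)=(1 7 11 5 4 12)(3 8)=[0, 7, 2, 8, 12, 4, 6, 11, 3, 9, 10, 5, 1]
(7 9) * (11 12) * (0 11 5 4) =(0 11 12 5 4)(7 9) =[11, 1, 2, 3, 0, 4, 6, 9, 8, 7, 10, 12, 5]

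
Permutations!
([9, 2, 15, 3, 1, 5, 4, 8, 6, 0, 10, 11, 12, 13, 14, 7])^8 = (1 2 15 7 8 6 4)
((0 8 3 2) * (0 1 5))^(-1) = (0 5 1 2 3 8)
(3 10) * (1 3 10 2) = (10)(1 3 2) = [0, 3, 1, 2, 4, 5, 6, 7, 8, 9, 10]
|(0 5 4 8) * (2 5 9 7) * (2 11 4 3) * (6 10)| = |(0 9 7 11 4 8)(2 5 3)(6 10)| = 6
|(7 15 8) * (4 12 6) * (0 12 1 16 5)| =|(0 12 6 4 1 16 5)(7 15 8)| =21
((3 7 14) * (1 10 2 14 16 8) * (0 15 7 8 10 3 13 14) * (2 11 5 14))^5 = (0 11)(1 8 3)(2 10)(5 15)(7 14)(13 16)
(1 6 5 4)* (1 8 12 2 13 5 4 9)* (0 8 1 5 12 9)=[8, 6, 13, 3, 1, 0, 4, 7, 9, 5, 10, 11, 2, 12]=(0 8 9 5)(1 6 4)(2 13 12)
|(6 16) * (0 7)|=2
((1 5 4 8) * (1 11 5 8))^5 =(11)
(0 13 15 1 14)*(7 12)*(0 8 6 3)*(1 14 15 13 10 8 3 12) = (0 10 8 6 12 7 1 15 14 3) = [10, 15, 2, 0, 4, 5, 12, 1, 6, 9, 8, 11, 7, 13, 3, 14]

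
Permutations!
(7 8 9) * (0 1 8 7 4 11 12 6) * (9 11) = (0 1 8 11 12 6)(4 9) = [1, 8, 2, 3, 9, 5, 0, 7, 11, 4, 10, 12, 6]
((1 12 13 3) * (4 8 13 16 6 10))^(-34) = ((1 12 16 6 10 4 8 13 3))^(-34) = (1 16 10 8 3 12 6 4 13)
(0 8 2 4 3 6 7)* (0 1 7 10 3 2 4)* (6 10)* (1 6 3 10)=[8, 7, 0, 1, 2, 5, 3, 6, 4, 9, 10]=(10)(0 8 4 2)(1 7 6 3)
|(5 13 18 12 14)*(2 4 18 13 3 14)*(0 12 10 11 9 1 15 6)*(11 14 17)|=|(0 12 2 4 18 10 14 5 3 17 11 9 1 15 6)|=15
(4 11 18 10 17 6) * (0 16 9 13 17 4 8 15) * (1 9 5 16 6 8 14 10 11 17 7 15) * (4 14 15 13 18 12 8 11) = [6, 9, 2, 3, 17, 16, 15, 13, 1, 18, 14, 12, 8, 7, 10, 0, 5, 11, 4] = (0 6 15)(1 9 18 4 17 11 12 8)(5 16)(7 13)(10 14)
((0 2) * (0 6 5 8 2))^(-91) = (2 6 5 8)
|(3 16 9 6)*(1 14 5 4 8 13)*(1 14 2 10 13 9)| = 12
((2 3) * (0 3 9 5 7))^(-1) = ((0 3 2 9 5 7))^(-1) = (0 7 5 9 2 3)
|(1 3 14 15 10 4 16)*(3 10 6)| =4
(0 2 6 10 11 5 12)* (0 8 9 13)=[2, 1, 6, 3, 4, 12, 10, 7, 9, 13, 11, 5, 8, 0]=(0 2 6 10 11 5 12 8 9 13)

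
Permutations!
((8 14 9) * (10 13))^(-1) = (8 9 14)(10 13)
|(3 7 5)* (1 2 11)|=3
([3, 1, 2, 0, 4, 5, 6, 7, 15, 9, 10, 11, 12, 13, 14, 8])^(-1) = (0 3)(8 15)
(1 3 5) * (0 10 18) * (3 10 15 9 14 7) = (0 15 9 14 7 3 5 1 10 18) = [15, 10, 2, 5, 4, 1, 6, 3, 8, 14, 18, 11, 12, 13, 7, 9, 16, 17, 0]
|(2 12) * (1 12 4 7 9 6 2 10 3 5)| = |(1 12 10 3 5)(2 4 7 9 6)| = 5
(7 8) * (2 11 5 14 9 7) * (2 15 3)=[0, 1, 11, 2, 4, 14, 6, 8, 15, 7, 10, 5, 12, 13, 9, 3]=(2 11 5 14 9 7 8 15 3)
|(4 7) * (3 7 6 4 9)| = |(3 7 9)(4 6)| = 6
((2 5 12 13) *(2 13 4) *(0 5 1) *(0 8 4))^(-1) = (13)(0 12 5)(1 2 4 8)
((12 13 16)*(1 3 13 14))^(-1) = (1 14 12 16 13 3)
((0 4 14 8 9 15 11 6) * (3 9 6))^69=((0 4 14 8 6)(3 9 15 11))^69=(0 6 8 14 4)(3 9 15 11)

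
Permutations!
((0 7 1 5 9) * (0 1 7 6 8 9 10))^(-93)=(0 5 9 6 10 1 8)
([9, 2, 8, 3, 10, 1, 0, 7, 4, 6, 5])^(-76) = [6, 8, 4, 3, 5, 2, 9, 7, 10, 0, 1]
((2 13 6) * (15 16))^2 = ((2 13 6)(15 16))^2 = (16)(2 6 13)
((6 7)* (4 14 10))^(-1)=(4 10 14)(6 7)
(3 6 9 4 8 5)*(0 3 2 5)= (0 3 6 9 4 8)(2 5)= [3, 1, 5, 6, 8, 2, 9, 7, 0, 4]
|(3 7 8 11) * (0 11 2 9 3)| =10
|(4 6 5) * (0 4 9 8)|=6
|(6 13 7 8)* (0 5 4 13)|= |(0 5 4 13 7 8 6)|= 7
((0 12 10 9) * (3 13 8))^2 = (0 10)(3 8 13)(9 12)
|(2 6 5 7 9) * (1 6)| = 6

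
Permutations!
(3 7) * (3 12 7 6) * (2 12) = (2 12 7)(3 6) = [0, 1, 12, 6, 4, 5, 3, 2, 8, 9, 10, 11, 7]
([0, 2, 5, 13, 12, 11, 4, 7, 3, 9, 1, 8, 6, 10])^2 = [0, 5, 11, 10, 6, 8, 12, 7, 13, 9, 2, 3, 4, 1]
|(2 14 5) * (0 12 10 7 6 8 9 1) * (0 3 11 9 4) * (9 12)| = 33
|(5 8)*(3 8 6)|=|(3 8 5 6)|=4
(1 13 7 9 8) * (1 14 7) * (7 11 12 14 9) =(1 13)(8 9)(11 12 14) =[0, 13, 2, 3, 4, 5, 6, 7, 9, 8, 10, 12, 14, 1, 11]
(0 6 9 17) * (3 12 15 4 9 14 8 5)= (0 6 14 8 5 3 12 15 4 9 17)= [6, 1, 2, 12, 9, 3, 14, 7, 5, 17, 10, 11, 15, 13, 8, 4, 16, 0]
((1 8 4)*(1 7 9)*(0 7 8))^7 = ((0 7 9 1)(4 8))^7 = (0 1 9 7)(4 8)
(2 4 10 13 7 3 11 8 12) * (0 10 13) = [10, 1, 4, 11, 13, 5, 6, 3, 12, 9, 0, 8, 2, 7] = (0 10)(2 4 13 7 3 11 8 12)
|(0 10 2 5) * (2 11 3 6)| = 7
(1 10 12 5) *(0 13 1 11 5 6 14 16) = (0 13 1 10 12 6 14 16)(5 11) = [13, 10, 2, 3, 4, 11, 14, 7, 8, 9, 12, 5, 6, 1, 16, 15, 0]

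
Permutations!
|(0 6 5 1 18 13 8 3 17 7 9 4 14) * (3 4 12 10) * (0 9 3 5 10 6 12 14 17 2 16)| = 30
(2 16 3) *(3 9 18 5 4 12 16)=[0, 1, 3, 2, 12, 4, 6, 7, 8, 18, 10, 11, 16, 13, 14, 15, 9, 17, 5]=(2 3)(4 12 16 9 18 5)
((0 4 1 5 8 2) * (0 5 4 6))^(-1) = (0 6)(1 4)(2 8 5)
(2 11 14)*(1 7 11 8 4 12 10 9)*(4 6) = [0, 7, 8, 3, 12, 5, 4, 11, 6, 1, 9, 14, 10, 13, 2] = (1 7 11 14 2 8 6 4 12 10 9)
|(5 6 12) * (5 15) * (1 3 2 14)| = 4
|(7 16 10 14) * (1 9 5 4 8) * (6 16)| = |(1 9 5 4 8)(6 16 10 14 7)| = 5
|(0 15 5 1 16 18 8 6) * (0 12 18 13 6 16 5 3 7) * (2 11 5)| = 12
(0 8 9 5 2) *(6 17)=(0 8 9 5 2)(6 17)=[8, 1, 0, 3, 4, 2, 17, 7, 9, 5, 10, 11, 12, 13, 14, 15, 16, 6]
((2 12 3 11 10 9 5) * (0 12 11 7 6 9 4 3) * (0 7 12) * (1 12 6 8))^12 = (12)(2 3)(4 5)(6 11)(9 10)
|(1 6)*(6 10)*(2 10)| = |(1 2 10 6)| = 4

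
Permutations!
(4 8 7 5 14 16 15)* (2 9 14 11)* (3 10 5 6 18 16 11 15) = (2 9 14 11)(3 10 5 15 4 8 7 6 18 16) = [0, 1, 9, 10, 8, 15, 18, 6, 7, 14, 5, 2, 12, 13, 11, 4, 3, 17, 16]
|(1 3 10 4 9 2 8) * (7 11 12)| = 21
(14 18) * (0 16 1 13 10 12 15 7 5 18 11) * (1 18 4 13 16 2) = [2, 16, 1, 3, 13, 4, 6, 5, 8, 9, 12, 0, 15, 10, 11, 7, 18, 17, 14] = (0 2 1 16 18 14 11)(4 13 10 12 15 7 5)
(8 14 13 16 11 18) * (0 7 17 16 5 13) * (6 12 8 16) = [7, 1, 2, 3, 4, 13, 12, 17, 14, 9, 10, 18, 8, 5, 0, 15, 11, 6, 16] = (0 7 17 6 12 8 14)(5 13)(11 18 16)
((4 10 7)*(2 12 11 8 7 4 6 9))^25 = ((2 12 11 8 7 6 9)(4 10))^25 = (2 7 12 6 11 9 8)(4 10)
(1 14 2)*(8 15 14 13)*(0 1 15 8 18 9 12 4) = [1, 13, 15, 3, 0, 5, 6, 7, 8, 12, 10, 11, 4, 18, 2, 14, 16, 17, 9] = (0 1 13 18 9 12 4)(2 15 14)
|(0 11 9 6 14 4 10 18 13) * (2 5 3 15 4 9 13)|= 21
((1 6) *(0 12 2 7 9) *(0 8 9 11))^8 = ((0 12 2 7 11)(1 6)(8 9))^8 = (0 7 12 11 2)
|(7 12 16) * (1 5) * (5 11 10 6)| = |(1 11 10 6 5)(7 12 16)| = 15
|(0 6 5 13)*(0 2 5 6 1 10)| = |(0 1 10)(2 5 13)| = 3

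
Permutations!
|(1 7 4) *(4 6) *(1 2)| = |(1 7 6 4 2)| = 5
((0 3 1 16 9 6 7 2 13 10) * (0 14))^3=(0 16 7 10 3 9 2 14 1 6 13)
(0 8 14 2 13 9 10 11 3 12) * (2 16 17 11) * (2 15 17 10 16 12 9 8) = (0 2 13 8 14 12)(3 9 16 10 15 17 11) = [2, 1, 13, 9, 4, 5, 6, 7, 14, 16, 15, 3, 0, 8, 12, 17, 10, 11]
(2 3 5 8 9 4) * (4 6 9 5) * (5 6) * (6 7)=(2 3 4)(5 8 7 6 9)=[0, 1, 3, 4, 2, 8, 9, 6, 7, 5]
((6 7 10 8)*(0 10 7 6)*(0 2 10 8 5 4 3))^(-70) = (10)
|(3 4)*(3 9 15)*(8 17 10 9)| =7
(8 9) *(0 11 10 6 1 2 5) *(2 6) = (0 11 10 2 5)(1 6)(8 9) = [11, 6, 5, 3, 4, 0, 1, 7, 9, 8, 2, 10]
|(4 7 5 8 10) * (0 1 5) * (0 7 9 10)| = |(0 1 5 8)(4 9 10)| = 12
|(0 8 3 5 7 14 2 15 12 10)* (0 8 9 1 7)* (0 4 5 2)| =30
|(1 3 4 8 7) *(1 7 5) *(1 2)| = |(1 3 4 8 5 2)| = 6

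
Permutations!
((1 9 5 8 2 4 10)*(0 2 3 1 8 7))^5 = (0 3)(1 2)(4 9)(5 10)(7 8) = ((0 2 4 10 8 3 1 9 5 7))^5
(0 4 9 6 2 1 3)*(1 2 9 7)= (0 4 7 1 3)(6 9)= [4, 3, 2, 0, 7, 5, 9, 1, 8, 6]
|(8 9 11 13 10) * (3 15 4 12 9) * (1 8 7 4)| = |(1 8 3 15)(4 12 9 11 13 10 7)| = 28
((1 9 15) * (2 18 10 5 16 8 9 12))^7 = ((1 12 2 18 10 5 16 8 9 15))^7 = (1 8 10 12 9 5 2 15 16 18)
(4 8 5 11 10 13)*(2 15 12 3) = (2 15 12 3)(4 8 5 11 10 13) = [0, 1, 15, 2, 8, 11, 6, 7, 5, 9, 13, 10, 3, 4, 14, 12]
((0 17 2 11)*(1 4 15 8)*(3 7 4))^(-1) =((0 17 2 11)(1 3 7 4 15 8))^(-1) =(0 11 2 17)(1 8 15 4 7 3)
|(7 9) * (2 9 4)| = |(2 9 7 4)| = 4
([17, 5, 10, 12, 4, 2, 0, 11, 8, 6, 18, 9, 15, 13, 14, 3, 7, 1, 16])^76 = (0 2 7)(1 18 9)(3 12 15)(5 16 6)(10 11 17)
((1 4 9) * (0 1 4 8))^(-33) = ((0 1 8)(4 9))^(-33) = (4 9)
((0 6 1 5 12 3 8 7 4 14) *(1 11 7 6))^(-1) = ((0 1 5 12 3 8 6 11 7 4 14))^(-1) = (0 14 4 7 11 6 8 3 12 5 1)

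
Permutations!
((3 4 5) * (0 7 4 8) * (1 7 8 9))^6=(9)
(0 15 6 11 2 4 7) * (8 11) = (0 15 6 8 11 2 4 7) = [15, 1, 4, 3, 7, 5, 8, 0, 11, 9, 10, 2, 12, 13, 14, 6]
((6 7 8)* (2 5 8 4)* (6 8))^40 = (8)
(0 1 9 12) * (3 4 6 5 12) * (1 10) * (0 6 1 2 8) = [10, 9, 8, 4, 1, 12, 5, 7, 0, 3, 2, 11, 6] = (0 10 2 8)(1 9 3 4)(5 12 6)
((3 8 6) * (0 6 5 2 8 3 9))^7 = ((0 6 9)(2 8 5))^7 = (0 6 9)(2 8 5)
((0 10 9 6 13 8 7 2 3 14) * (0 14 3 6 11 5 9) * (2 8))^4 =(14)(2 6 13)(5 9 11)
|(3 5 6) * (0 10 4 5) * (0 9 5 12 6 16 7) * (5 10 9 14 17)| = 12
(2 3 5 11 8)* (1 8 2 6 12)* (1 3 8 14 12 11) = (1 14 12 3 5)(2 8 6 11) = [0, 14, 8, 5, 4, 1, 11, 7, 6, 9, 10, 2, 3, 13, 12]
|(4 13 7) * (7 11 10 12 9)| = |(4 13 11 10 12 9 7)| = 7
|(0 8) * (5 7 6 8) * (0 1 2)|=|(0 5 7 6 8 1 2)|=7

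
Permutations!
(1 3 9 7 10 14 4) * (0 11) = (0 11)(1 3 9 7 10 14 4) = [11, 3, 2, 9, 1, 5, 6, 10, 8, 7, 14, 0, 12, 13, 4]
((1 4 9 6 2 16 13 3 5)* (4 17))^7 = (1 13 6 17 3 2 4 5 16 9)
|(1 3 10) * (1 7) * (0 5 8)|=|(0 5 8)(1 3 10 7)|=12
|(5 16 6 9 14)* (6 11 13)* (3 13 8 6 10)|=21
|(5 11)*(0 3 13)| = |(0 3 13)(5 11)| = 6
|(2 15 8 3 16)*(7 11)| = |(2 15 8 3 16)(7 11)| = 10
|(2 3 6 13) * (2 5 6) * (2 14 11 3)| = |(3 14 11)(5 6 13)| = 3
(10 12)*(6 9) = (6 9)(10 12) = [0, 1, 2, 3, 4, 5, 9, 7, 8, 6, 12, 11, 10]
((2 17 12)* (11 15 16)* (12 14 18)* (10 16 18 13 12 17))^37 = ((2 10 16 11 15 18 17 14 13 12))^37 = (2 14 15 10 13 18 16 12 17 11)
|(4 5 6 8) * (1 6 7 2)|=|(1 6 8 4 5 7 2)|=7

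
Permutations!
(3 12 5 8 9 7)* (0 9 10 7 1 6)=[9, 6, 2, 12, 4, 8, 0, 3, 10, 1, 7, 11, 5]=(0 9 1 6)(3 12 5 8 10 7)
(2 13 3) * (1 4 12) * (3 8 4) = (1 3 2 13 8 4 12) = [0, 3, 13, 2, 12, 5, 6, 7, 4, 9, 10, 11, 1, 8]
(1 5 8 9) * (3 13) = (1 5 8 9)(3 13) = [0, 5, 2, 13, 4, 8, 6, 7, 9, 1, 10, 11, 12, 3]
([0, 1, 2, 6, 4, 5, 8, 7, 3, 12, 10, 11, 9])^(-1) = [0, 1, 2, 8, 4, 5, 3, 7, 6, 12, 10, 11, 9]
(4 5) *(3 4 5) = (5)(3 4) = [0, 1, 2, 4, 3, 5]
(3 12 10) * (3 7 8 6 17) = (3 12 10 7 8 6 17) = [0, 1, 2, 12, 4, 5, 17, 8, 6, 9, 7, 11, 10, 13, 14, 15, 16, 3]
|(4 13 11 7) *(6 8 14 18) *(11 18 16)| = 9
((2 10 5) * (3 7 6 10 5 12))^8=((2 5)(3 7 6 10 12))^8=(3 10 7 12 6)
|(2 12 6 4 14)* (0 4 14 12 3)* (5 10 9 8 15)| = |(0 4 12 6 14 2 3)(5 10 9 8 15)| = 35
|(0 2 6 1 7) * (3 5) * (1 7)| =|(0 2 6 7)(3 5)| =4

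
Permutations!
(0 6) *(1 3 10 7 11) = [6, 3, 2, 10, 4, 5, 0, 11, 8, 9, 7, 1] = (0 6)(1 3 10 7 11)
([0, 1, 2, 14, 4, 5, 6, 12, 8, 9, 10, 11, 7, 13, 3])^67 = (3 14)(7 12)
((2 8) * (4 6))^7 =(2 8)(4 6)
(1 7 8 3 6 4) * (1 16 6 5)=(1 7 8 3 5)(4 16 6)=[0, 7, 2, 5, 16, 1, 4, 8, 3, 9, 10, 11, 12, 13, 14, 15, 6]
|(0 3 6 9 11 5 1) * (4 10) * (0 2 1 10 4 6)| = |(0 3)(1 2)(5 10 6 9 11)| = 10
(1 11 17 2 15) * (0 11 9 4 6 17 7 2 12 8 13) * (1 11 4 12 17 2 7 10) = [4, 9, 15, 3, 6, 5, 2, 7, 13, 12, 1, 10, 8, 0, 14, 11, 16, 17] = (17)(0 4 6 2 15 11 10 1 9 12 8 13)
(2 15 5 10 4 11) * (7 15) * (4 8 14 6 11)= [0, 1, 7, 3, 4, 10, 11, 15, 14, 9, 8, 2, 12, 13, 6, 5]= (2 7 15 5 10 8 14 6 11)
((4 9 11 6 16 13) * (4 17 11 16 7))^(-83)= (4 11 16 7 17 9 6 13)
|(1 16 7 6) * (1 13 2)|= 6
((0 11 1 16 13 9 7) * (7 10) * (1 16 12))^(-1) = (0 7 10 9 13 16 11)(1 12) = ((0 11 16 13 9 10 7)(1 12))^(-1)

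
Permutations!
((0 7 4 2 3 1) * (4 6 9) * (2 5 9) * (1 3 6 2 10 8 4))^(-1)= ((0 7 2 6 10 8 4 5 9 1))^(-1)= (0 1 9 5 4 8 10 6 2 7)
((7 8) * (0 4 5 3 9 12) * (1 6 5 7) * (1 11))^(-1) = (0 12 9 3 5 6 1 11 8 7 4)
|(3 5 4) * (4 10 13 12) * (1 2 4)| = |(1 2 4 3 5 10 13 12)| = 8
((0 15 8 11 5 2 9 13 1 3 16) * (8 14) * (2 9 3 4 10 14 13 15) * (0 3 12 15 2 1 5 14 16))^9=(0 10)(1 16)(2 13)(3 4)(5 12)(9 15)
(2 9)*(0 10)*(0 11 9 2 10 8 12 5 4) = (0 8 12 5 4)(9 10 11) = [8, 1, 2, 3, 0, 4, 6, 7, 12, 10, 11, 9, 5]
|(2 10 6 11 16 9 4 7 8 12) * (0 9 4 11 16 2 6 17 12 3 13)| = 14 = |(0 9 11 2 10 17 12 6 16 4 7 8 3 13)|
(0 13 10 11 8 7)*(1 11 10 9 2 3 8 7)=(0 13 9 2 3 8 1 11 7)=[13, 11, 3, 8, 4, 5, 6, 0, 1, 2, 10, 7, 12, 9]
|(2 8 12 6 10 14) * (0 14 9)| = |(0 14 2 8 12 6 10 9)| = 8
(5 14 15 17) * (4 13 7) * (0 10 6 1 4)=(0 10 6 1 4 13 7)(5 14 15 17)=[10, 4, 2, 3, 13, 14, 1, 0, 8, 9, 6, 11, 12, 7, 15, 17, 16, 5]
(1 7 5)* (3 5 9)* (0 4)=(0 4)(1 7 9 3 5)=[4, 7, 2, 5, 0, 1, 6, 9, 8, 3]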